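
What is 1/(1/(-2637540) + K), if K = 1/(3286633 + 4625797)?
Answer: -2086935062220/527489 ≈ -3.9564e+6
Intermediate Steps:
K = 1/7912430 ≈ 1.2638e-7
1/(1/(-2637540) + K) = 1/(1/(-2637540) + 1/7912430) = 1/(-1/2637540 + 1/7912430) = 1/(-527489/2086935062220) = -2086935062220/527489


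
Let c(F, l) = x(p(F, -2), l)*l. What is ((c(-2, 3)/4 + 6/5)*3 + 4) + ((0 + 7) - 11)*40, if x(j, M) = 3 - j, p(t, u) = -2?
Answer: -2823/20 ≈ -141.15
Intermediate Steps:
c(F, l) = 5*l (c(F, l) = (3 - 1*(-2))*l = (3 + 2)*l = 5*l)
((c(-2, 3)/4 + 6/5)*3 + 4) + ((0 + 7) - 11)*40 = (((5*3)/4 + 6/5)*3 + 4) + ((0 + 7) - 11)*40 = ((15*(¼) + 6*(⅕))*3 + 4) + (7 - 11)*40 = ((15/4 + 6/5)*3 + 4) - 4*40 = ((99/20)*3 + 4) - 160 = (297/20 + 4) - 160 = 377/20 - 160 = -2823/20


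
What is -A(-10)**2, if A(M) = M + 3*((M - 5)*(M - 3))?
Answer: -330625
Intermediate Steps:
A(M) = M + 3*(-5 + M)*(-3 + M) (A(M) = M + 3*((-5 + M)*(-3 + M)) = M + 3*(-5 + M)*(-3 + M))
-A(-10)**2 = -(45 - 23*(-10) + 3*(-10)**2)**2 = -(45 + 230 + 3*100)**2 = -(45 + 230 + 300)**2 = -1*575**2 = -1*330625 = -330625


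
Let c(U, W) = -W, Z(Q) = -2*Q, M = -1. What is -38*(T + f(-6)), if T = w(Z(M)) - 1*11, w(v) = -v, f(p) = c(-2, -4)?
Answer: 342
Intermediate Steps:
f(p) = 4 (f(p) = -1*(-4) = 4)
T = -13 (T = -(-2)*(-1) - 1*11 = -1*2 - 11 = -2 - 11 = -13)
-38*(T + f(-6)) = -38*(-13 + 4) = -38*(-9) = 342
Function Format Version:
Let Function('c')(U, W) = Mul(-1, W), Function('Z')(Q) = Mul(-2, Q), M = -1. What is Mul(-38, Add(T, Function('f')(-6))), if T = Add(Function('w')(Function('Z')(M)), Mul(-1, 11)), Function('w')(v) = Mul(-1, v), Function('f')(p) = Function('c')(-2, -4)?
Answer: 342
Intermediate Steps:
Function('f')(p) = 4 (Function('f')(p) = Mul(-1, -4) = 4)
T = -13 (T = Add(Mul(-1, Mul(-2, -1)), Mul(-1, 11)) = Add(Mul(-1, 2), -11) = Add(-2, -11) = -13)
Mul(-38, Add(T, Function('f')(-6))) = Mul(-38, Add(-13, 4)) = Mul(-38, -9) = 342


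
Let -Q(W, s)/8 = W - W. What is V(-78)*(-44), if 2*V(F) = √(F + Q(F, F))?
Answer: -22*I*√78 ≈ -194.3*I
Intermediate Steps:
Q(W, s) = 0 (Q(W, s) = -8*(W - W) = -8*0 = 0)
V(F) = √F/2 (V(F) = √(F + 0)/2 = √F/2)
V(-78)*(-44) = (√(-78)/2)*(-44) = ((I*√78)/2)*(-44) = (I*√78/2)*(-44) = -22*I*√78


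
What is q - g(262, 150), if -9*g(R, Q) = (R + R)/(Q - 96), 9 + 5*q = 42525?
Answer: 10332698/1215 ≈ 8504.3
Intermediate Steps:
q = 42516/5 (q = -9/5 + (1/5)*42525 = -9/5 + 8505 = 42516/5 ≈ 8503.2)
g(R, Q) = -2*R/(9*(-96 + Q)) (g(R, Q) = -(R + R)/(9*(Q - 96)) = -2*R/(9*(-96 + Q)))
q - g(262, 150) = 42516/5 - (-2)*262/(-864 + 9*150) = 42516/5 - (-2)*262/(-864 + 1350) = 42516/5 - (-2)*262/486 = 42516/5 - 1*(-262/243) = 42516/5 + 262/243 = 10332698/1215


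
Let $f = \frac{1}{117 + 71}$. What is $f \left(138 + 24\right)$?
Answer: $\frac{81}{94} \approx 0.8617$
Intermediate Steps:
$f = \frac{1}{188} \approx 0.0053191$
$f \left(138 + 24\right) = \frac{138 + 24}{188} = \frac{1}{188} \cdot 162 = \frac{81}{94}$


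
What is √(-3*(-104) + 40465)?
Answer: 11*√337 ≈ 201.93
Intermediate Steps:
√(-3*(-104) + 40465) = √(312 + 40465) = √40777 = 11*√337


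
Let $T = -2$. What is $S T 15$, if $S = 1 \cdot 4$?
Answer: $-120$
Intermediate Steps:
$S = 4$
$S T 15 = 4 \left(-2\right) 15 = \left(-8\right) 15 = -120$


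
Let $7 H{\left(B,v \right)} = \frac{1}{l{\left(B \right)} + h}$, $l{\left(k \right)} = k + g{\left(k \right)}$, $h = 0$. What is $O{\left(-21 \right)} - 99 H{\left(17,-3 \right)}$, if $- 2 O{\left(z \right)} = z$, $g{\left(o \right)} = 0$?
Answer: $\frac{2301}{238} \approx 9.6681$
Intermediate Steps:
$O{\left(z \right)} = - \frac{z}{2}$
$l{\left(k \right)} = k$ ($l{\left(k \right)} = k + 0 = k$)
$H{\left(B,v \right)} = \frac{1}{7 B}$ ($H{\left(B,v \right)} = \frac{1}{7 \left(B + 0\right)} = \frac{1}{7 B}$)
$O{\left(-21 \right)} - 99 H{\left(17,-3 \right)} = \left(- \frac{1}{2}\right) \left(-21\right) - 99 \frac{1}{7 \cdot 17} = \frac{21}{2} - 99 \cdot \frac{1}{7} \cdot \frac{1}{17} = \frac{21}{2} - \frac{99}{119} = \frac{2301}{238}$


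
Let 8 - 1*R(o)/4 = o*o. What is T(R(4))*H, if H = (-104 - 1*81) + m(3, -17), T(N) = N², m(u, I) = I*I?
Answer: 106496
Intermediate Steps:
R(o) = 32 - 4*o² (R(o) = 32 - 4*o*o = 32 - 4*o²)
m(u, I) = I²
H = 104 (H = (-104 - 1*81) + (-17)² = (-104 - 81) + 289 = -185 + 289 = 104)
T(R(4))*H = (32 - 4*4²)²*104 = (32 - 4*16)²*104 = (32 - 64)²*104 = (-32)²*104 = 1024*104 = 106496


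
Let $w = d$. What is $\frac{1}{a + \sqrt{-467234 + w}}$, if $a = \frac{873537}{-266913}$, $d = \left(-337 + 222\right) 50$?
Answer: $- \frac{25906486809}{3744149903581585} - \frac{15831677682 i \sqrt{118246}}{3744149903581585} \approx -6.9192 \cdot 10^{-6} - 0.001454 i$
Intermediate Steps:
$d = -5750$ ($d = \left(-115\right) 50 = -5750$)
$w = -5750$
$a = - \frac{291179}{88971}$ ($a = 873537 \left(- \frac{1}{266913}\right) = - \frac{291179}{88971} \approx -3.2727$)
$\frac{1}{a + \sqrt{-467234 + w}} = \frac{1}{- \frac{291179}{88971} + \sqrt{-467234 - 5750}} = \frac{1}{- \frac{291179}{88971} + \sqrt{-472984}} = \frac{1}{- \frac{291179}{88971} + 2 i \sqrt{118246}}$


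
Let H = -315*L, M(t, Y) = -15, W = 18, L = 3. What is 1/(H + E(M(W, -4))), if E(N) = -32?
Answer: -1/977 ≈ -0.0010235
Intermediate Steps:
H = -945 (H = -315*3 = -945)
1/(H + E(M(W, -4))) = 1/(-945 - 32) = 1/(-977) = -1/977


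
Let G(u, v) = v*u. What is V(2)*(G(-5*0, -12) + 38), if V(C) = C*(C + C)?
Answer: 304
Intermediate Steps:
V(C) = 2*C**2 (V(C) = C*(2*C) = 2*C**2)
G(u, v) = u*v
V(2)*(G(-5*0, -12) + 38) = (2*2**2)*(-5*0*(-12) + 38) = (2*4)*(0*(-12) + 38) = 8*(0 + 38) = 8*38 = 304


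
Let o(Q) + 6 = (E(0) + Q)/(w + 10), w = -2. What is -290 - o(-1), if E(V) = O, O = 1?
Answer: -284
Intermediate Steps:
E(V) = 1
o(Q) = -47/8 + Q/8 (o(Q) = -6 + (1 + Q)/(-2 + 10) = -6 + (1 + Q)/8 = -6 + (1 + Q)*(1/8) = -6 + (1/8 + Q/8) = -47/8 + Q/8)
-290 - o(-1) = -290 - (-47/8 + (1/8)*(-1)) = -290 - (-47/8 - 1/8) = -290 - 1*(-6) = -290 + 6 = -284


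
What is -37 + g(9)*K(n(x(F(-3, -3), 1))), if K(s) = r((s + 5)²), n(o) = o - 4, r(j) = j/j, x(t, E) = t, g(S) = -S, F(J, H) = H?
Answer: -46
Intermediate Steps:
r(j) = 1
n(o) = -4 + o
K(s) = 1
-37 + g(9)*K(n(x(F(-3, -3), 1))) = -37 - 1*9*1 = -37 - 9*1 = -37 - 9 = -46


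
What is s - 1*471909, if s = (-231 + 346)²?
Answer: -458684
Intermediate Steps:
s = 13225 (s = 115² = 13225)
s - 1*471909 = 13225 - 1*471909 = 13225 - 471909 = -458684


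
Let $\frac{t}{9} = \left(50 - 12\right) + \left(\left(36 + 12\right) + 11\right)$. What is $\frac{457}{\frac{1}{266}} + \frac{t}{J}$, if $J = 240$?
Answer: $\frac{9725251}{80} \approx 1.2157 \cdot 10^{5}$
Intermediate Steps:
$t = 873$ ($t = 9 \left(\left(50 - 12\right) + \left(\left(36 + 12\right) + 11\right)\right) = 9 \left(38 + \left(48 + 11\right)\right) = 9 \left(38 + 59\right) = 9 \cdot 97 = 873$)
$\frac{457}{\frac{1}{266}} + \frac{t}{J} = \frac{457}{\frac{1}{266}} + \frac{873}{240} = 457 \frac{1}{\frac{1}{266}} + 873 \cdot \frac{1}{240} = 457 \cdot 266 + \frac{291}{80} = 121562 + \frac{291}{80} = \frac{9725251}{80}$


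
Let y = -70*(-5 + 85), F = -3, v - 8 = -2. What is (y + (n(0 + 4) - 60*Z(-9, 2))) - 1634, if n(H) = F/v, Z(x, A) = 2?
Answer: -14709/2 ≈ -7354.5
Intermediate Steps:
v = 6 (v = 8 - 2 = 6)
y = -5600 (y = -70*80 = -5600)
n(H) = -1/2 (n(H) = -3/6 = -3*1/6 = -1/2)
(y + (n(0 + 4) - 60*Z(-9, 2))) - 1634 = (-5600 + (-1/2 - 60*2)) - 1634 = (-5600 + (-1/2 - 120)) - 1634 = (-5600 - 241/2) - 1634 = -11441/2 - 1634 = -14709/2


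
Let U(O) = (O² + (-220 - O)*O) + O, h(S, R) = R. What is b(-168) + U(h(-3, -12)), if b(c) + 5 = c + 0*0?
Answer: 2455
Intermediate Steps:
U(O) = O + O² + O*(-220 - O) (U(O) = (O² + O*(-220 - O)) + O = O + O² + O*(-220 - O))
b(c) = -5 + c (b(c) = -5 + (c + 0*0) = -5 + (c + 0) = -5 + c)
b(-168) + U(h(-3, -12)) = (-5 - 168) - 219*(-12) = -173 + 2628 = 2455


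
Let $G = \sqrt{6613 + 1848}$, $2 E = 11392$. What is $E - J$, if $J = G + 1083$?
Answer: $4613 - \sqrt{8461} \approx 4521.0$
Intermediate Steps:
$E = 5696$ ($E = \frac{1}{2} \cdot 11392 = 5696$)
$G = \sqrt{8461} \approx 91.984$
$J = 1083 + \sqrt{8461}$ ($J = \sqrt{8461} + 1083 = 1083 + \sqrt{8461} \approx 1175.0$)
$E - J = 5696 - \left(1083 + \sqrt{8461}\right) = 4613 - \sqrt{8461}$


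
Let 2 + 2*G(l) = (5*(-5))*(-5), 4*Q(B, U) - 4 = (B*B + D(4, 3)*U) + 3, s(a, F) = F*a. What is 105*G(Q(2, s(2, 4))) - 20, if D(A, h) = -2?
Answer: 12875/2 ≈ 6437.5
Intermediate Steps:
Q(B, U) = 7/4 - U/2 + B²/4 (Q(B, U) = 1 + ((B*B - 2*U) + 3)/4 = 1 + ((B² - 2*U) + 3)/4 = 1 + (3 + B² - 2*U)/4 = 1 + (¾ - U/2 + B²/4) = 7/4 - U/2 + B²/4)
G(l) = 123/2 (G(l) = -1 + ((5*(-5))*(-5))/2 = -1 + (-25*(-5))/2 = -1 + (½)*125 = -1 + 125/2 = 123/2)
105*G(Q(2, s(2, 4))) - 20 = 105*(123/2) - 20 = 12915/2 - 20 = 12875/2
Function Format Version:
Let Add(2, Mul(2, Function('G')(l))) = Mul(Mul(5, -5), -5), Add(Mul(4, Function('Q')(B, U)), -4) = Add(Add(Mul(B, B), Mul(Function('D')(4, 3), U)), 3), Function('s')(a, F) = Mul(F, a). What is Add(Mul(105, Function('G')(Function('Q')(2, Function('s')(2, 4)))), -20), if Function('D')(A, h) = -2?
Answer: Rational(12875, 2) ≈ 6437.5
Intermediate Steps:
Function('Q')(B, U) = Add(Rational(7, 4), Mul(Rational(-1, 2), U), Mul(Rational(1, 4), Pow(B, 2))) (Function('Q')(B, U) = Add(1, Mul(Rational(1, 4), Add(Add(Mul(B, B), Mul(-2, U)), 3))) = Add(1, Mul(Rational(1, 4), Add(Add(Pow(B, 2), Mul(-2, U)), 3))) = Add(1, Mul(Rational(1, 4), Add(3, Pow(B, 2), Mul(-2, U)))) = Add(1, Add(Rational(3, 4), Mul(Rational(-1, 2), U), Mul(Rational(1, 4), Pow(B, 2)))) = Add(Rational(7, 4), Mul(Rational(-1, 2), U), Mul(Rational(1, 4), Pow(B, 2))))
Function('G')(l) = Rational(123, 2) (Function('G')(l) = Add(-1, Mul(Rational(1, 2), Mul(Mul(5, -5), -5))) = Add(-1, Mul(Rational(1, 2), Mul(-25, -5))) = Add(-1, Mul(Rational(1, 2), 125)) = Add(-1, Rational(125, 2)) = Rational(123, 2))
Add(Mul(105, Function('G')(Function('Q')(2, Function('s')(2, 4)))), -20) = Add(Mul(105, Rational(123, 2)), -20) = Add(Rational(12915, 2), -20) = Rational(12875, 2)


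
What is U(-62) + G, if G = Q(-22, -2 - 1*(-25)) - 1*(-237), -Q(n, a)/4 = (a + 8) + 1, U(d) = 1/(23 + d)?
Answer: 4250/39 ≈ 108.97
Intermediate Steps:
Q(n, a) = -36 - 4*a (Q(n, a) = -4*((a + 8) + 1) = -4*((8 + a) + 1) = -4*(9 + a) = -36 - 4*a)
G = 109 (G = (-36 - 4*(-2 - 1*(-25))) - 1*(-237) = (-36 - 4*(-2 + 25)) + 237 = (-36 - 4*23) + 237 = (-36 - 92) + 237 = -128 + 237 = 109)
U(-62) + G = 1/(23 - 62) + 109 = 1/(-39) + 109 = -1/39 + 109 = 4250/39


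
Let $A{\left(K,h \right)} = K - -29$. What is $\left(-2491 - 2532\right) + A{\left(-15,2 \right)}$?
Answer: $-5009$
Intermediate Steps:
$A{\left(K,h \right)} = 29 + K$ ($A{\left(K,h \right)} = K + 29 = 29 + K$)
$\left(-2491 - 2532\right) + A{\left(-15,2 \right)} = \left(-2491 - 2532\right) + \left(29 - 15\right) = -5023 + 14 = -5009$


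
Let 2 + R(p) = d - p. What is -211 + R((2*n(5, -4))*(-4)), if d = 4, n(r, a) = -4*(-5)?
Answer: -49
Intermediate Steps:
n(r, a) = 20
R(p) = 2 - p (R(p) = -2 + (4 - p) = 2 - p)
-211 + R((2*n(5, -4))*(-4)) = -211 + (2 - 2*20*(-4)) = -211 + (2 - 40*(-4)) = -211 + (2 - 1*(-160)) = -211 + (2 + 160) = -211 + 162 = -49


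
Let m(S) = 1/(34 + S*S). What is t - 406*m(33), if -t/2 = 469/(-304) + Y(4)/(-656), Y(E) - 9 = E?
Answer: 4835339/1749634 ≈ 2.7636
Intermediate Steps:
Y(E) = 9 + E
m(S) = 1/(34 + S**2)
t = 4869/1558 (t = -2*(469/(-304) + (9 + 4)/(-656)) = -2*(469*(-1/304) + 13*(-1/656)) = -2*(-469/304 - 13/656) = -2*(-4869/3116) = 4869/1558 ≈ 3.1252)
t - 406*m(33) = 4869/1558 - 406/(34 + 33**2) = 4869/1558 - 406/(34 + 1089) = 4869/1558 - 406/1123 = 4835339/1749634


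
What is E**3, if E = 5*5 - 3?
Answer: 10648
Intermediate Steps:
E = 22 (E = 25 - 3 = 22)
E**3 = 22**3 = 10648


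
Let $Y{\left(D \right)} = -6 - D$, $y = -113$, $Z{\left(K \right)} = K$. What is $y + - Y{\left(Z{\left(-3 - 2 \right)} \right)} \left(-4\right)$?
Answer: $-117$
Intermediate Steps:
$y + - Y{\left(Z{\left(-3 - 2 \right)} \right)} \left(-4\right) = -113 + - (-6 - \left(-3 - 2\right)) \left(-4\right) = -113 + - (-6 - -5) \left(-4\right) = -113 + - (-6 + 5) \left(-4\right) = -113 + \left(-1\right) \left(-1\right) \left(-4\right) = -113 + 1 \left(-4\right) = -113 - 4 = -117$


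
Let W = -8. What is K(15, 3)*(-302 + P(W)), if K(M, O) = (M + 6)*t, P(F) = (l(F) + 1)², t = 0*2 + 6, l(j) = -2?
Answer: -37926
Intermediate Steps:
t = 6 (t = 0 + 6 = 6)
P(F) = 1 (P(F) = (-2 + 1)² = (-1)² = 1)
K(M, O) = 36 + 6*M (K(M, O) = (M + 6)*6 = (6 + M)*6 = 36 + 6*M)
K(15, 3)*(-302 + P(W)) = (36 + 6*15)*(-302 + 1) = (36 + 90)*(-301) = 126*(-301) = -37926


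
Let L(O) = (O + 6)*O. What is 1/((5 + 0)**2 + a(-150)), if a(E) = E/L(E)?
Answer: 144/3599 ≈ 0.040011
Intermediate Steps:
L(O) = O*(6 + O) (L(O) = (6 + O)*O = O*(6 + O))
a(E) = 1/(6 + E) (a(E) = E/((E*(6 + E))) = E*(1/(E*(6 + E))) = 1/(6 + E))
1/((5 + 0)**2 + a(-150)) = 1/((5 + 0)**2 + 1/(6 - 150)) = 1/(5**2 + 1/(-144)) = 1/(25 - 1/144) = 1/(3599/144) = 144/3599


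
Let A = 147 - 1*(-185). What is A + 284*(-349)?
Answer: -98784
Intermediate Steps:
A = 332 (A = 147 + 185 = 332)
A + 284*(-349) = 332 + 284*(-349) = 332 - 99116 = -98784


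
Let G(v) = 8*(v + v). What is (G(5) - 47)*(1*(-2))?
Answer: -66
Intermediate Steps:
G(v) = 16*v (G(v) = 8*(2*v) = 16*v)
(G(5) - 47)*(1*(-2)) = (16*5 - 47)*(1*(-2)) = (80 - 47)*(-2) = 33*(-2) = -66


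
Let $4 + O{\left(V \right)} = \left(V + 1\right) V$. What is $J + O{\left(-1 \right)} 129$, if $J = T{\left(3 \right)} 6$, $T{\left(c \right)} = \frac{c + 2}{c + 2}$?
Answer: $-510$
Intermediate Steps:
$T{\left(c \right)} = 1$ ($T{\left(c \right)} = \frac{2 + c}{2 + c} = 1$)
$O{\left(V \right)} = -4 + V \left(1 + V\right)$ ($O{\left(V \right)} = -4 + \left(V + 1\right) V = -4 + \left(1 + V\right) V = -4 + V \left(1 + V\right)$)
$J = 6$ ($J = 1 \cdot 6 = 6$)
$J + O{\left(-1 \right)} 129 = 6 + \left(-4 - 1 + \left(-1\right)^{2}\right) 129 = 6 + \left(-4 - 1 + 1\right) 129 = 6 - 516 = -510$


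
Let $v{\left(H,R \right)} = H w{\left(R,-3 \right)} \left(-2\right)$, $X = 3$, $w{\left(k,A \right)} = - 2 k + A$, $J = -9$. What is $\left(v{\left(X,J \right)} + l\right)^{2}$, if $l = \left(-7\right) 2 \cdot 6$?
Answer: $30276$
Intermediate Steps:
$w{\left(k,A \right)} = A - 2 k$
$l = -84$ ($l = \left(-14\right) 6 = -84$)
$v{\left(H,R \right)} = - 2 H \left(-3 - 2 R\right)$ ($v{\left(H,R \right)} = H \left(-3 - 2 R\right) \left(-2\right) = - 2 H \left(-3 - 2 R\right)$)
$\left(v{\left(X,J \right)} + l\right)^{2} = \left(2 \cdot 3 \left(3 + 2 \left(-9\right)\right) - 84\right)^{2} = \left(2 \cdot 3 \left(3 - 18\right) - 84\right)^{2} = \left(2 \cdot 3 \left(-15\right) - 84\right)^{2} = \left(-90 - 84\right)^{2} = \left(-174\right)^{2} = 30276$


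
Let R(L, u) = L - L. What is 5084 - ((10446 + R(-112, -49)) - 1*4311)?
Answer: -1051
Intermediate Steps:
R(L, u) = 0
5084 - ((10446 + R(-112, -49)) - 1*4311) = 5084 - ((10446 + 0) - 1*4311) = 5084 - (10446 - 4311) = 5084 - 1*6135 = 5084 - 6135 = -1051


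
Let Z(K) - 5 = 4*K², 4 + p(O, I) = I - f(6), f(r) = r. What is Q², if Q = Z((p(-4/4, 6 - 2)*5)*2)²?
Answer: 43057920391200625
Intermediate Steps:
p(O, I) = -10 + I (p(O, I) = -4 + (I - 1*6) = -4 + (I - 6) = -4 + (-6 + I) = -10 + I)
Z(K) = 5 + 4*K²
Q = 207504025 (Q = (5 + 4*(((-10 + (6 - 2))*5)*2)²)² = (5 + 4*(((-10 + 4)*5)*2)²)² = (5 + 4*(-6*5*2)²)² = (5 + 4*(-30*2)²)² = (5 + 4*(-60)²)² = (5 + 4*3600)² = (5 + 14400)² = 14405² = 207504025)
Q² = 207504025² = 43057920391200625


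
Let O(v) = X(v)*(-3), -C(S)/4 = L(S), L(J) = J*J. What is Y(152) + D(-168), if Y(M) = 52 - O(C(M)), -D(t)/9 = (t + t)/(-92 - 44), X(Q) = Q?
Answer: -4712710/17 ≈ -2.7722e+5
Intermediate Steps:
L(J) = J**2
C(S) = -4*S**2
O(v) = -3*v (O(v) = v*(-3) = -3*v)
D(t) = 9*t/68 (D(t) = -9*(t + t)/(-92 - 44) = -9*2*t/(-136) = -9*2*t*(-1)/136 = -(-9)*t/68 = 9*t/68)
Y(M) = 52 - 12*M**2 (Y(M) = 52 - (-3)*(-4*M**2) = 52 - 12*M**2)
Y(152) + D(-168) = (52 - 12*152**2) + (9/68)*(-168) = (52 - 12*23104) - 378/17 = (52 - 277248) - 378/17 = -277196 - 378/17 = -4712710/17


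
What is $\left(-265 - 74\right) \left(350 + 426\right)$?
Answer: $-263064$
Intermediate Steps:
$\left(-265 - 74\right) \left(350 + 426\right) = \left(-339\right) 776 = -263064$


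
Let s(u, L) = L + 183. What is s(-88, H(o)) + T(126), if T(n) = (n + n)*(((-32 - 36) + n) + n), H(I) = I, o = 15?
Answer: 46566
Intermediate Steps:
s(u, L) = 183 + L
T(n) = 2*n*(-68 + 2*n) (T(n) = (2*n)*((-68 + n) + n) = (2*n)*(-68 + 2*n) = 2*n*(-68 + 2*n))
s(-88, H(o)) + T(126) = (183 + 15) + 4*126*(-34 + 126) = 198 + 4*126*92 = 198 + 46368 = 46566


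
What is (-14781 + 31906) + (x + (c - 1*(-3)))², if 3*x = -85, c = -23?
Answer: 175150/9 ≈ 19461.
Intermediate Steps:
x = -85/3 (x = (⅓)*(-85) = -85/3 ≈ -28.333)
(-14781 + 31906) + (x + (c - 1*(-3)))² = (-14781 + 31906) + (-85/3 + (-23 - 1*(-3)))² = 17125 + (-85/3 + (-23 + 3))² = 17125 + (-85/3 - 20)² = 17125 + (-145/3)² = 17125 + 21025/9 = 175150/9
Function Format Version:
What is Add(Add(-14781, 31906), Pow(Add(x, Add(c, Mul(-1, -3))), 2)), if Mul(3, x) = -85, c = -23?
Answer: Rational(175150, 9) ≈ 19461.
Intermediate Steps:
x = Rational(-85, 3) (x = Mul(Rational(1, 3), -85) = Rational(-85, 3) ≈ -28.333)
Add(Add(-14781, 31906), Pow(Add(x, Add(c, Mul(-1, -3))), 2)) = Add(Add(-14781, 31906), Pow(Add(Rational(-85, 3), Add(-23, Mul(-1, -3))), 2)) = Add(17125, Pow(Add(Rational(-85, 3), Add(-23, 3)), 2)) = Add(17125, Pow(Add(Rational(-85, 3), -20), 2)) = Add(17125, Pow(Rational(-145, 3), 2)) = Add(17125, Rational(21025, 9)) = Rational(175150, 9)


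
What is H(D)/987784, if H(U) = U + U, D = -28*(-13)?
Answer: 13/17639 ≈ 0.00073700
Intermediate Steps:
D = 364
H(U) = 2*U
H(D)/987784 = (2*364)/987784 = 728*(1/987784) = 13/17639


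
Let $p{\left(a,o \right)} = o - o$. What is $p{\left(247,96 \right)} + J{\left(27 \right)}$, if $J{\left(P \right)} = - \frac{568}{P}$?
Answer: $- \frac{568}{27} \approx -21.037$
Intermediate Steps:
$p{\left(a,o \right)} = 0$
$p{\left(247,96 \right)} + J{\left(27 \right)} = 0 - \frac{568}{27} = - \frac{568}{27}$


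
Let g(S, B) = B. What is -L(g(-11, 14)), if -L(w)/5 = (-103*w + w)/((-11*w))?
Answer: 510/11 ≈ 46.364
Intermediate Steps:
L(w) = -510/11 (L(w) = -5*(-103*w + w)/((-11*w)) = -5*(-102*w)*(-1/(11*w)) = -5*102/11 = -510/11)
-L(g(-11, 14)) = -1*(-510/11) = 510/11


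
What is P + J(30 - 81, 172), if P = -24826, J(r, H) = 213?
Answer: -24613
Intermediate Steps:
P + J(30 - 81, 172) = -24826 + 213 = -24613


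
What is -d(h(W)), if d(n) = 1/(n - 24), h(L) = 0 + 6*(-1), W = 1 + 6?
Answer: 1/30 ≈ 0.033333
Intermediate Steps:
W = 7
h(L) = -6 (h(L) = 0 - 6 = -6)
d(n) = 1/(-24 + n)
-d(h(W)) = -1/(-24 - 6) = -1/(-30) = -1*(-1/30) = 1/30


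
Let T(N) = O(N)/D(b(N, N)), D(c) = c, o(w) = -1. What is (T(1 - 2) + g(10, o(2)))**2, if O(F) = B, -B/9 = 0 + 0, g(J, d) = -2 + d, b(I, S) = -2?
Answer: 9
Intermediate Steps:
B = 0 (B = -9*(0 + 0) = -9*0 = 0)
O(F) = 0
T(N) = 0 (T(N) = 0/(-2) = 0*(-1/2) = 0)
(T(1 - 2) + g(10, o(2)))**2 = (0 + (-2 - 1))**2 = (0 - 3)**2 = (-3)**2 = 9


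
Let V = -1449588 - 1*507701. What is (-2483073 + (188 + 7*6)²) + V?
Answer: -4387462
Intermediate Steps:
V = -1957289 (V = -1449588 - 507701 = -1957289)
(-2483073 + (188 + 7*6)²) + V = (-2483073 + (188 + 7*6)²) - 1957289 = (-2483073 + (188 + 42)²) - 1957289 = (-2483073 + 230²) - 1957289 = (-2483073 + 52900) - 1957289 = -2430173 - 1957289 = -4387462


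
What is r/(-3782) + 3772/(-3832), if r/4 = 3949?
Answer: -9349497/1811578 ≈ -5.1610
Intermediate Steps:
r = 15796 (r = 4*3949 = 15796)
r/(-3782) + 3772/(-3832) = 15796/(-3782) + 3772/(-3832) = 15796*(-1/3782) + 3772*(-1/3832) = -7898/1891 - 943/958 = -9349497/1811578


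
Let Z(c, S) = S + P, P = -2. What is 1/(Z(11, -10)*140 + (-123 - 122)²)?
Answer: 1/58345 ≈ 1.7139e-5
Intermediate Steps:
Z(c, S) = -2 + S (Z(c, S) = S - 2 = -2 + S)
1/(Z(11, -10)*140 + (-123 - 122)²) = 1/((-2 - 10)*140 + (-123 - 122)²) = 1/(-12*140 + (-245)²) = 1/(-1680 + 60025) = 1/58345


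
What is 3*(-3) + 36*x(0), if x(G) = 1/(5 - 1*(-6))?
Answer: -63/11 ≈ -5.7273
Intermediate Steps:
x(G) = 1/11 (x(G) = 1/(5 + 6) = 1/11)
3*(-3) + 36*x(0) = 3*(-3) + 36*(1/11) = -9 + 36/11 = -63/11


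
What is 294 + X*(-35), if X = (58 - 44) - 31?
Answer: 889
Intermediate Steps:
X = -17 (X = 14 - 31 = -17)
294 + X*(-35) = 294 - 17*(-35) = 294 + 595 = 889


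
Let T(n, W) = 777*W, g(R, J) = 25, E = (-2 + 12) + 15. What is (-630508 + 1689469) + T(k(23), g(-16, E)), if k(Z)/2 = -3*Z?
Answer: 1078386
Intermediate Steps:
k(Z) = -6*Z (k(Z) = 2*(-3*Z) = -6*Z)
E = 25 (E = 10 + 15 = 25)
(-630508 + 1689469) + T(k(23), g(-16, E)) = (-630508 + 1689469) + 777*25 = 1058961 + 19425 = 1078386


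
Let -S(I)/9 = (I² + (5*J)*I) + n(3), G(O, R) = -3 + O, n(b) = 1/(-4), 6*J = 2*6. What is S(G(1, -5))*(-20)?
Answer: -2925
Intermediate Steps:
J = 2 (J = (2*6)/6 = (⅙)*12 = 2)
n(b) = -¼
S(I) = 9/4 - 90*I - 9*I² (S(I) = -9*((I² + (5*2)*I) - ¼) = -9*((I² + 10*I) - ¼) = -9*(-¼ + I² + 10*I) = 9/4 - 90*I - 9*I²)
S(G(1, -5))*(-20) = (9/4 - 90*(-3 + 1) - 9*(-3 + 1)²)*(-20) = (9/4 - 90*(-2) - 9*(-2)²)*(-20) = (9/4 + 180 - 9*4)*(-20) = (9/4 + 180 - 36)*(-20) = (585/4)*(-20) = -2925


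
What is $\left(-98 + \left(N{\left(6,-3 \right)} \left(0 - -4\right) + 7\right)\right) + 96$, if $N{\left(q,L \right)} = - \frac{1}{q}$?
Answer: $\frac{13}{3} \approx 4.3333$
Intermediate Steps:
$\left(-98 + \left(N{\left(6,-3 \right)} \left(0 - -4\right) + 7\right)\right) + 96 = \left(-98 + \left(- \frac{1}{6} \left(0 - -4\right) + 7\right)\right) + 96 = \left(-98 + \left(\left(-1\right) \frac{1}{6} \left(0 + 4\right) + 7\right)\right) + 96 = \left(-98 + \left(\left(- \frac{1}{6}\right) 4 + 7\right)\right) + 96 = \left(-98 + \left(- \frac{2}{3} + 7\right)\right) + 96 = \left(-98 + \frac{19}{3}\right) + 96 = - \frac{275}{3} + 96 = \frac{13}{3}$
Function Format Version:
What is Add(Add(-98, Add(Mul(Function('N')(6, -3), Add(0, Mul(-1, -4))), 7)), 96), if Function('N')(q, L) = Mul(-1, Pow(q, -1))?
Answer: Rational(13, 3) ≈ 4.3333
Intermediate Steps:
Add(Add(-98, Add(Mul(Function('N')(6, -3), Add(0, Mul(-1, -4))), 7)), 96) = Add(Add(-98, Add(Mul(Mul(-1, Pow(6, -1)), Add(0, Mul(-1, -4))), 7)), 96) = Add(Add(-98, Add(Mul(Mul(-1, Rational(1, 6)), Add(0, 4)), 7)), 96) = Add(Add(-98, Add(Mul(Rational(-1, 6), 4), 7)), 96) = Add(Add(-98, Add(Rational(-2, 3), 7)), 96) = Add(Add(-98, Rational(19, 3)), 96) = Add(Rational(-275, 3), 96) = Rational(13, 3)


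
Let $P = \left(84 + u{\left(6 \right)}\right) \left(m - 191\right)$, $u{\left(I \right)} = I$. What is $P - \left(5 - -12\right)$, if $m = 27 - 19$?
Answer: $-16487$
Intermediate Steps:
$m = 8$ ($m = 27 - 19 = 8$)
$P = -16470$ ($P = \left(84 + 6\right) \left(8 - 191\right) = 90 \left(-183\right) = -16470$)
$P - \left(5 - -12\right) = -16470 - \left(5 - -12\right) = -16470 - \left(5 + 12\right) = -16470 - 17 = -16487$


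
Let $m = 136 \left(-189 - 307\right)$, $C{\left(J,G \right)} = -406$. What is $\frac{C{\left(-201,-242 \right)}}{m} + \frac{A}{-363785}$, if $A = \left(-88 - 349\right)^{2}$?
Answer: $- \frac{205392067}{395798080} \approx -0.51893$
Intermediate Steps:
$A = 190969$ ($A = \left(-437\right)^{2} = 190969$)
$m = -67456$ ($m = 136 \left(-496\right) = -67456$)
$\frac{C{\left(-201,-242 \right)}}{m} + \frac{A}{-363785} = - \frac{406}{-67456} + \frac{190969}{-363785} = \left(-406\right) \left(- \frac{1}{67456}\right) + 190969 \left(- \frac{1}{363785}\right) = \frac{203}{33728} - \frac{190969}{363785} = - \frac{205392067}{395798080}$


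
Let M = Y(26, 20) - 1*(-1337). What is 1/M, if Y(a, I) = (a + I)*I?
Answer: 1/2257 ≈ 0.00044307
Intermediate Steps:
Y(a, I) = I*(I + a) (Y(a, I) = (I + a)*I = I*(I + a))
M = 2257 (M = 20*(20 + 26) - 1*(-1337) = 20*46 + 1337 = 920 + 1337 = 2257)
1/M = 1/2257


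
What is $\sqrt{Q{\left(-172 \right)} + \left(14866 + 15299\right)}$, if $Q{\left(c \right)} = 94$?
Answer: $\sqrt{30259} \approx 173.95$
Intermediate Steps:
$\sqrt{Q{\left(-172 \right)} + \left(14866 + 15299\right)} = \sqrt{94 + \left(14866 + 15299\right)} = \sqrt{94 + 30165} = \sqrt{30259}$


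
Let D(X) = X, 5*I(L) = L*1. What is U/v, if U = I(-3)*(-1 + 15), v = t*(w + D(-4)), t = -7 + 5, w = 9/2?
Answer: 42/5 ≈ 8.4000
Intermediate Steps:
I(L) = L/5 (I(L) = (L*1)/5 = L/5)
w = 9/2 (w = 9*(½) = 9/2 ≈ 4.5000)
t = -2
v = -1 (v = -2*(9/2 - 4) = -2*½ = -1)
U = -42/5 (U = ((⅕)*(-3))*(-1 + 15) = -⅗*14 = -42/5 ≈ -8.4000)
U/v = -42/5/(-1) = -42/5*(-1) = 42/5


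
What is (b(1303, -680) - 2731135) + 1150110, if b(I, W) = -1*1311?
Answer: -1582336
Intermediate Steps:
b(I, W) = -1311
(b(1303, -680) - 2731135) + 1150110 = (-1311 - 2731135) + 1150110 = -2732446 + 1150110 = -1582336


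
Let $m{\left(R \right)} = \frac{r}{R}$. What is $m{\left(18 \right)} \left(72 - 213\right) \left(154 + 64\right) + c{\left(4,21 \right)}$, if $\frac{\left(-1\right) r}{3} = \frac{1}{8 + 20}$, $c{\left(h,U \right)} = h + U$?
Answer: $\frac{5823}{28} \approx 207.96$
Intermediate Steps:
$c{\left(h,U \right)} = U + h$
$r = - \frac{3}{28}$ ($r = - \frac{3}{8 + 20} = - \frac{3}{28} \approx -0.10714$)
$m{\left(R \right)} = - \frac{3}{28 R}$
$m{\left(18 \right)} \left(72 - 213\right) \left(154 + 64\right) + c{\left(4,21 \right)} = - \frac{3}{28 \cdot 18} \left(72 - 213\right) \left(154 + 64\right) + \left(21 + 4\right) = \left(- \frac{3}{28}\right) \frac{1}{18} \left(\left(-141\right) 218\right) + 25 = \left(- \frac{1}{168}\right) \left(-30738\right) + 25 = \frac{5123}{28} + 25 = \frac{5823}{28}$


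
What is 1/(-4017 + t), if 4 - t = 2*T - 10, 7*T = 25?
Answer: -7/28071 ≈ -0.00024937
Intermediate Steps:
T = 25/7 (T = (1/7)*25 = 25/7 ≈ 3.5714)
t = 48/7 (t = 4 - (2*(25/7) - 10) = 4 - (50/7 - 10) = 4 - 1*(-20/7) = 4 + 20/7 = 48/7 ≈ 6.8571)
1/(-4017 + t) = 1/(-4017 + 48/7) = 1/(-28071/7) = -7/28071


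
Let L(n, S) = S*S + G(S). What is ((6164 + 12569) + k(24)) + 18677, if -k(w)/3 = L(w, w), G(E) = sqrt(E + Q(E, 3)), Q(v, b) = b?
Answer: 35682 - 9*sqrt(3) ≈ 35666.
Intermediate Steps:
G(E) = sqrt(3 + E) (G(E) = sqrt(E + 3) = sqrt(3 + E))
L(n, S) = S**2 + sqrt(3 + S) (L(n, S) = S*S + sqrt(3 + S) = S**2 + sqrt(3 + S))
k(w) = -3*w**2 - 3*sqrt(3 + w) (k(w) = -3*(w**2 + sqrt(3 + w)) = -3*w**2 - 3*sqrt(3 + w))
((6164 + 12569) + k(24)) + 18677 = ((6164 + 12569) + (-3*24**2 - 3*sqrt(3 + 24))) + 18677 = (18733 + (-3*576 - 9*sqrt(3))) + 18677 = (18733 + (-1728 - 9*sqrt(3))) + 18677 = (17005 - 9*sqrt(3)) + 18677 = 35682 - 9*sqrt(3)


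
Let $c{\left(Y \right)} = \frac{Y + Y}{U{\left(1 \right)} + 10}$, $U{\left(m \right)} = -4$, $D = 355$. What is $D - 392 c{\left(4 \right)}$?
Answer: $- \frac{503}{3} \approx -167.67$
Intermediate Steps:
$c{\left(Y \right)} = \frac{Y}{3}$ ($c{\left(Y \right)} = \frac{Y + Y}{-4 + 10} = \frac{2 Y}{6} = 2 Y \frac{1}{6} = \frac{Y}{3}$)
$D - 392 c{\left(4 \right)} = 355 - 392 \cdot \frac{1}{3} \cdot 4 = 355 - \frac{1568}{3} = - \frac{503}{3}$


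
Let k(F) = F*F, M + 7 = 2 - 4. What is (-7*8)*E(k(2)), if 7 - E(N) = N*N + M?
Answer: 0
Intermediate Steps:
M = -9 (M = -7 + (2 - 4) = -7 - 2 = -9)
k(F) = F²
E(N) = 16 - N² (E(N) = 7 - (N*N - 9) = 7 - (N² - 9) = 7 - (-9 + N²) = 7 + (9 - N²) = 16 - N²)
(-7*8)*E(k(2)) = (-7*8)*(16 - (2²)²) = -56*(16 - 1*4²) = -56*(16 - 1*16) = -56*(16 - 16) = -56*0 = 0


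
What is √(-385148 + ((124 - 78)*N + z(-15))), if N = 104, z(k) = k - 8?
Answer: 7*I*√7763 ≈ 616.75*I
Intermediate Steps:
z(k) = -8 + k
√(-385148 + ((124 - 78)*N + z(-15))) = √(-385148 + ((124 - 78)*104 + (-8 - 15))) = √(-385148 + (46*104 - 23)) = √(-385148 + (4784 - 23)) = √(-385148 + 4761) = √(-380387) = 7*I*√7763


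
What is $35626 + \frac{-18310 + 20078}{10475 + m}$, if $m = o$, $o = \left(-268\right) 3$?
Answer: $\frac{344540814}{9671} \approx 35626.0$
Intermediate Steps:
$o = -804$
$m = -804$
$35626 + \frac{-18310 + 20078}{10475 + m} = 35626 + \frac{-18310 + 20078}{10475 - 804} = 35626 + \frac{1768}{9671} = \frac{344540814}{9671}$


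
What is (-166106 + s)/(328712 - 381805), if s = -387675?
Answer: 553781/53093 ≈ 10.430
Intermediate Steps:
(-166106 + s)/(328712 - 381805) = (-166106 - 387675)/(328712 - 381805) = -553781/(-53093) = -553781*(-1/53093) = 553781/53093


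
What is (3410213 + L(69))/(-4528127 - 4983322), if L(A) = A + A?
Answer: -3410351/9511449 ≈ -0.35855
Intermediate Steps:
L(A) = 2*A
(3410213 + L(69))/(-4528127 - 4983322) = (3410213 + 2*69)/(-4528127 - 4983322) = (3410213 + 138)/(-9511449) = 3410351*(-1/9511449) = -3410351/9511449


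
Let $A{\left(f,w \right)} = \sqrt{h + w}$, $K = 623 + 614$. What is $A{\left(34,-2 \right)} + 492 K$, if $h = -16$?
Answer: $608604 + 3 i \sqrt{2} \approx 6.086 \cdot 10^{5} + 4.2426 i$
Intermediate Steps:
$K = 1237$
$A{\left(f,w \right)} = \sqrt{-16 + w}$
$A{\left(34,-2 \right)} + 492 K = \sqrt{-16 - 2} + 492 \cdot 1237 = \sqrt{-18} + 608604 = 3 i \sqrt{2} + 608604 = 608604 + 3 i \sqrt{2}$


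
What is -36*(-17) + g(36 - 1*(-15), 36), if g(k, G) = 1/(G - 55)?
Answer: 11627/19 ≈ 611.95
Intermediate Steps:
g(k, G) = 1/(-55 + G)
-36*(-17) + g(36 - 1*(-15), 36) = -36*(-17) + 1/(-55 + 36) = 612 + 1/(-19) = 612 - 1/19 = 11627/19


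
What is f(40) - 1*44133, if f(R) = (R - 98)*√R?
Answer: -44133 - 116*√10 ≈ -44500.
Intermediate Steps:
f(R) = √R*(-98 + R) (f(R) = (-98 + R)*√R = √R*(-98 + R))
f(40) - 1*44133 = √40*(-98 + 40) - 1*44133 = (2*√10)*(-58) - 44133 = -116*√10 - 44133 = -44133 - 116*√10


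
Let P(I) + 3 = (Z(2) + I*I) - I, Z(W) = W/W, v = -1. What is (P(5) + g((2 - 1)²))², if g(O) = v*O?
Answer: 289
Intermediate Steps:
Z(W) = 1
g(O) = -O
P(I) = -2 + I² - I (P(I) = -3 + ((1 + I*I) - I) = -3 + ((1 + I²) - I) = -3 + (1 + I² - I) = -2 + I² - I)
(P(5) + g((2 - 1)²))² = ((-2 + 5² - 1*5) - (2 - 1)²)² = ((-2 + 25 - 5) - 1*1²)² = (18 - 1*1)² = (18 - 1)² = 17² = 289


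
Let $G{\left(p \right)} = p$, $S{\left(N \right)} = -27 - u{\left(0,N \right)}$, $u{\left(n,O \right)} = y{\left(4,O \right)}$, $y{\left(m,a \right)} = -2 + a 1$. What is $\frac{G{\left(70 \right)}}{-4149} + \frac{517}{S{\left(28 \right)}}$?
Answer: $- \frac{2148743}{219897} \approx -9.7716$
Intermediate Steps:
$y{\left(m,a \right)} = -2 + a$
$u{\left(n,O \right)} = -2 + O$
$S{\left(N \right)} = -25 - N$ ($S{\left(N \right)} = -27 - \left(-2 + N\right) = -25 - N$)
$\frac{G{\left(70 \right)}}{-4149} + \frac{517}{S{\left(28 \right)}} = \frac{70}{-4149} + \frac{517}{-25 - 28} = 70 \left(- \frac{1}{4149}\right) + \frac{517}{-25 - 28} = - \frac{70}{4149} + \frac{517}{-53} = - \frac{70}{4149} + 517 \left(- \frac{1}{53}\right) = - \frac{70}{4149} - \frac{517}{53} = - \frac{2148743}{219897}$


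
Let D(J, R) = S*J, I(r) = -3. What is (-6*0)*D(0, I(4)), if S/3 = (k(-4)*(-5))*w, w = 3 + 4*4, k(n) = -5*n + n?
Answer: 0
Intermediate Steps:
k(n) = -4*n
w = 19 (w = 3 + 16 = 19)
S = -4560 (S = 3*((-4*(-4)*(-5))*19) = 3*((16*(-5))*19) = 3*(-80*19) = 3*(-1520) = -4560)
D(J, R) = -4560*J
(-6*0)*D(0, I(4)) = (-6*0)*(-4560*0) = 0*0 = 0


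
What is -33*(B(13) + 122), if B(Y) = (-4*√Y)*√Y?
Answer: -2310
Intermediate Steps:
B(Y) = -4*Y
-33*(B(13) + 122) = -33*(-4*13 + 122) = -33*(-52 + 122) = -33*70 = -2310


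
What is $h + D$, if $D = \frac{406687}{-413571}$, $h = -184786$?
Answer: $- \frac{76422537493}{413571} \approx -1.8479 \cdot 10^{5}$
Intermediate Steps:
$D = - \frac{406687}{413571}$ ($D = 406687 \left(- \frac{1}{413571}\right) = - \frac{406687}{413571} \approx -0.98335$)
$h + D = -184786 - \frac{406687}{413571} = - \frac{76422537493}{413571}$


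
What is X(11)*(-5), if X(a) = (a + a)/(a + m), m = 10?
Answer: -110/21 ≈ -5.2381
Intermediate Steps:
X(a) = 2*a/(10 + a) (X(a) = (a + a)/(a + 10) = (2*a)/(10 + a) = 2*a/(10 + a))
X(11)*(-5) = (2*11/(10 + 11))*(-5) = (2*11/21)*(-5) = (2*11*(1/21))*(-5) = (22/21)*(-5) = -110/21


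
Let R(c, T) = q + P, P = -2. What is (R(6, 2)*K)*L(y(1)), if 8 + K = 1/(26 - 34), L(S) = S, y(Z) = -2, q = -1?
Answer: -195/4 ≈ -48.750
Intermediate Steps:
R(c, T) = -3 (R(c, T) = -1 - 2 = -3)
K = -65/8 (K = -8 + 1/(26 - 34) = -8 + 1/(-8) = -8 - 1/8 = -65/8 ≈ -8.1250)
(R(6, 2)*K)*L(y(1)) = -3*(-65/8)*(-2) = (195/8)*(-2) = -195/4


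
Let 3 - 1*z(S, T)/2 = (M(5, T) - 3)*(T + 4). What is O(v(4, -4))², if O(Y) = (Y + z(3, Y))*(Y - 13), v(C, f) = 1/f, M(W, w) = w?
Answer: 163149529/1024 ≈ 1.5933e+5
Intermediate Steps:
z(S, T) = 6 - 2*(-3 + T)*(4 + T) (z(S, T) = 6 - 2*(T - 3)*(T + 4) = 6 - 2*(-3 + T)*(4 + T))
O(Y) = (-13 + Y)*(30 - Y - 2*Y²) (O(Y) = (Y + (30 - 2*Y - 2*Y²))*(Y - 13) = (30 - Y - 2*Y²)*(-13 + Y) = (-13 + Y)*(30 - Y - 2*Y²))
O(v(4, -4))² = (-390 - 2*(1/(-4))³ + 25*(1/(-4))² + 43/(-4))² = (-390 - 2*(-¼)³ + 25*(-¼)² + 43*(-¼))² = (-390 - 2*(-1/64) + 25*(1/16) - 43/4)² = (-390 + 1/32 + 25/16 - 43/4)² = (-12773/32)² = 163149529/1024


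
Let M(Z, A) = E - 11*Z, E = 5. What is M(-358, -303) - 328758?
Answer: -324815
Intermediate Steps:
M(Z, A) = 5 - 11*Z
M(-358, -303) - 328758 = (5 - 11*(-358)) - 328758 = (5 + 3938) - 328758 = 3943 - 328758 = -324815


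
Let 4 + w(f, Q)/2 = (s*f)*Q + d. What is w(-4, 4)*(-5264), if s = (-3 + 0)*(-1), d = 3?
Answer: 515872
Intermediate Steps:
s = 3 (s = -3*(-1) = 3)
w(f, Q) = -2 + 6*Q*f (w(f, Q) = -8 + 2*((3*f)*Q + 3) = -8 + 2*(3*Q*f + 3) = -8 + 2*(3 + 3*Q*f) = -8 + (6 + 6*Q*f) = -2 + 6*Q*f)
w(-4, 4)*(-5264) = (-2 + 6*4*(-4))*(-5264) = (-2 - 96)*(-5264) = -98*(-5264) = 515872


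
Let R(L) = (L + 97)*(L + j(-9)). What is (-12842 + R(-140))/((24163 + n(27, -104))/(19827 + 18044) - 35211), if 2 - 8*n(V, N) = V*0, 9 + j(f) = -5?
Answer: 942230480/5333806471 ≈ 0.17665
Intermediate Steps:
j(f) = -14 (j(f) = -9 - 5 = -14)
n(V, N) = ¼ (n(V, N) = ¼ - V*0/8 = ¼ - ⅛*0 = ¼ + 0 = ¼)
R(L) = (-14 + L)*(97 + L) (R(L) = (L + 97)*(L - 14) = (97 + L)*(-14 + L) = (-14 + L)*(97 + L))
(-12842 + R(-140))/((24163 + n(27, -104))/(19827 + 18044) - 35211) = (-12842 + (-1358 + (-140)² + 83*(-140)))/((24163 + ¼)/(19827 + 18044) - 35211) = (-12842 + (-1358 + 19600 - 11620))/((96653/4)/37871 - 35211) = (-12842 + 6622)/((96653/4)*(1/37871) - 35211) = -6220/(96653/151484 - 35211) = -6220/(-5333806471/151484) = -6220*(-151484/5333806471) = 942230480/5333806471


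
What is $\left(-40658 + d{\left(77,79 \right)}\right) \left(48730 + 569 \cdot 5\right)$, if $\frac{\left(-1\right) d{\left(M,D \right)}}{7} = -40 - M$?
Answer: $-2054696425$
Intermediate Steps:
$d{\left(M,D \right)} = 280 + 7 M$ ($d{\left(M,D \right)} = - 7 \left(-40 - M\right) = 280 + 7 M$)
$\left(-40658 + d{\left(77,79 \right)}\right) \left(48730 + 569 \cdot 5\right) = \left(-40658 + \left(280 + 7 \cdot 77\right)\right) \left(48730 + 569 \cdot 5\right) = \left(-40658 + \left(280 + 539\right)\right) \left(48730 + 2845\right) = \left(-40658 + 819\right) 51575 = \left(-39839\right) 51575 = -2054696425$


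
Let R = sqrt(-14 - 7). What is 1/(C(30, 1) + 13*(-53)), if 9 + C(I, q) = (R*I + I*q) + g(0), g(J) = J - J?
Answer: -167/116281 - 15*I*sqrt(21)/232562 ≈ -0.0014362 - 0.00029557*I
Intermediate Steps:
g(J) = 0
R = I*sqrt(21) (R = sqrt(-21) = I*sqrt(21) ≈ 4.5826*I)
C(I, q) = -9 + I*q + I*I*sqrt(21) (C(I, q) = -9 + (((I*sqrt(21))*I + I*q) + 0) = -9 + ((I*I*sqrt(21) + I*q) + 0) = -9 + ((I*q + I*I*sqrt(21)) + 0) = -9 + (I*q + I*I*sqrt(21)) = -9 + I*q + I*I*sqrt(21))
1/(C(30, 1) + 13*(-53)) = 1/((-9 + 30*1 + I*30*sqrt(21)) + 13*(-53)) = 1/((-9 + 30 + 30*I*sqrt(21)) - 689) = 1/((21 + 30*I*sqrt(21)) - 689) = 1/(-668 + 30*I*sqrt(21))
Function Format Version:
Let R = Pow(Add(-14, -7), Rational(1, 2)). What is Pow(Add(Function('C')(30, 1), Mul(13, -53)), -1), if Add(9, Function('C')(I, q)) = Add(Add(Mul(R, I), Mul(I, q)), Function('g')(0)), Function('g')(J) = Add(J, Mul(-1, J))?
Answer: Add(Rational(-167, 116281), Mul(Rational(-15, 232562), I, Pow(21, Rational(1, 2)))) ≈ Add(-0.0014362, Mul(-0.00029557, I))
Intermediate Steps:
Function('g')(J) = 0
R = Mul(I, Pow(21, Rational(1, 2))) (R = Pow(-21, Rational(1, 2)) = Mul(I, Pow(21, Rational(1, 2))) ≈ Mul(4.5826, I))
Function('C')(I, q) = Add(-9, Mul(I, q), Mul(I, I, Pow(21, Rational(1, 2)))) (Function('C')(I, q) = Add(-9, Add(Add(Mul(Mul(I, Pow(21, Rational(1, 2))), I), Mul(I, q)), 0)) = Add(-9, Add(Add(Mul(I, I, Pow(21, Rational(1, 2))), Mul(I, q)), 0)) = Add(-9, Add(Add(Mul(I, q), Mul(I, I, Pow(21, Rational(1, 2)))), 0)) = Add(-9, Add(Mul(I, q), Mul(I, I, Pow(21, Rational(1, 2))))) = Add(-9, Mul(I, q), Mul(I, I, Pow(21, Rational(1, 2)))))
Pow(Add(Function('C')(30, 1), Mul(13, -53)), -1) = Pow(Add(Add(-9, Mul(30, 1), Mul(I, 30, Pow(21, Rational(1, 2)))), Mul(13, -53)), -1) = Pow(Add(Add(-9, 30, Mul(30, I, Pow(21, Rational(1, 2)))), -689), -1) = Pow(Add(Add(21, Mul(30, I, Pow(21, Rational(1, 2)))), -689), -1) = Pow(Add(-668, Mul(30, I, Pow(21, Rational(1, 2)))), -1)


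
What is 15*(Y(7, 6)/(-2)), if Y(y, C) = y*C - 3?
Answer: -585/2 ≈ -292.50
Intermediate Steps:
Y(y, C) = -3 + C*y (Y(y, C) = C*y - 3 = -3 + C*y)
15*(Y(7, 6)/(-2)) = 15*((-3 + 6*7)/(-2)) = 15*((-3 + 42)*(-½)) = 15*(39*(-½)) = 15*(-39/2) = -585/2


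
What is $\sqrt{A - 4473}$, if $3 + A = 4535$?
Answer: $\sqrt{59} \approx 7.6811$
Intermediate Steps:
$A = 4532$ ($A = -3 + 4535 = 4532$)
$\sqrt{A - 4473} = \sqrt{4532 - 4473} = \sqrt{59}$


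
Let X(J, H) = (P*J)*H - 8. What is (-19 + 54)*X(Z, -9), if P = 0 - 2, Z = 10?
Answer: 6020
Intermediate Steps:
P = -2
X(J, H) = -8 - 2*H*J (X(J, H) = (-2*J)*H - 8 = -2*H*J - 8 = -8 - 2*H*J)
(-19 + 54)*X(Z, -9) = (-19 + 54)*(-8 - 2*(-9)*10) = 35*(-8 + 180) = 35*172 = 6020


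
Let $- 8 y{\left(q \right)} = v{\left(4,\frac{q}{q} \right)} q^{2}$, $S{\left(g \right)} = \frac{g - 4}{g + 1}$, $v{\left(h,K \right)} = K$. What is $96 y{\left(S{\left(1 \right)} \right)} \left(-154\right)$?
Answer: $4158$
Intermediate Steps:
$S{\left(g \right)} = \frac{-4 + g}{1 + g}$
$y{\left(q \right)} = - \frac{q^{2}}{8}$ ($y{\left(q \right)} = - \frac{\frac{q}{q} q^{2}}{8} = - \frac{1 q^{2}}{8} = - \frac{q^{2}}{8}$)
$96 y{\left(S{\left(1 \right)} \right)} \left(-154\right) = 96 \left(- \frac{\left(\frac{-4 + 1}{1 + 1}\right)^{2}}{8}\right) \left(-154\right) = 96 \left(- \frac{\left(\frac{1}{2} \left(-3\right)\right)^{2}}{8}\right) \left(-154\right) = 96 \left(- \frac{\left(- \frac{3}{2}\right)^{2}}{8}\right) \left(-154\right) = 96 \left(\left(- \frac{1}{8}\right) \frac{9}{4}\right) \left(-154\right) = 96 \left(- \frac{9}{32}\right) \left(-154\right) = \left(-27\right) \left(-154\right) = 4158$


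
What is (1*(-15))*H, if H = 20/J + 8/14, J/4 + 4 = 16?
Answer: -415/28 ≈ -14.821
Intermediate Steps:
J = 48 (J = -16 + 4*16 = -16 + 64 = 48)
H = 83/84 (H = 20/48 + 8/14 = 20*(1/48) + 8*(1/14) = 5/12 + 4/7 = 83/84 ≈ 0.98810)
(1*(-15))*H = (1*(-15))*(83/84) = -15*83/84 = -415/28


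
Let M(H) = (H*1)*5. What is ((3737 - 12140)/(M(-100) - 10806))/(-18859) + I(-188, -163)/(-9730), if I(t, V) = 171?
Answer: -9135589056/518657294855 ≈ -0.017614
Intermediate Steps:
M(H) = 5*H (M(H) = H*5 = 5*H)
((3737 - 12140)/(M(-100) - 10806))/(-18859) + I(-188, -163)/(-9730) = ((3737 - 12140)/(5*(-100) - 10806))/(-18859) + 171/(-9730) = -8403/(-500 - 10806)*(-1/18859) + 171*(-1/9730) = -8403/(-11306)*(-1/18859) - 171/9730 = -8403*(-1/11306)*(-1/18859) - 171/9730 = (8403/11306)*(-1/18859) - 171/9730 = -8403/213219854 - 171/9730 = -9135589056/518657294855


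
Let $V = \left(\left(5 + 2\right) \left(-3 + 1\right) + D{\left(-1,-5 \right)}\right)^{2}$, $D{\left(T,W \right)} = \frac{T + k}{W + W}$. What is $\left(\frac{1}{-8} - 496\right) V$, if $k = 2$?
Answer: $- \frac{78907689}{800} \approx -98635.0$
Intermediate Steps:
$D{\left(T,W \right)} = \frac{2 + T}{2 W}$ ($D{\left(T,W \right)} = \frac{T + 2}{W + W} = \frac{2 + T}{2 W}$)
$V = \frac{19881}{100}$ ($V = \left(\left(5 + 2\right) \left(-3 + 1\right) + \frac{2 - 1}{2 \left(-5\right)}\right)^{2} = \left(7 \left(-2\right) + \frac{1}{2} \left(- \frac{1}{5}\right) 1\right)^{2} = \left(-14 - \frac{1}{10}\right)^{2} = \left(- \frac{141}{10}\right)^{2} = \frac{19881}{100} \approx 198.81$)
$\left(\frac{1}{-8} - 496\right) V = \left(\frac{1}{-8} - 496\right) \frac{19881}{100} = \left(- \frac{1}{8} - 496\right) \frac{19881}{100} = \left(- \frac{3969}{8}\right) \frac{19881}{100} = - \frac{78907689}{800}$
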